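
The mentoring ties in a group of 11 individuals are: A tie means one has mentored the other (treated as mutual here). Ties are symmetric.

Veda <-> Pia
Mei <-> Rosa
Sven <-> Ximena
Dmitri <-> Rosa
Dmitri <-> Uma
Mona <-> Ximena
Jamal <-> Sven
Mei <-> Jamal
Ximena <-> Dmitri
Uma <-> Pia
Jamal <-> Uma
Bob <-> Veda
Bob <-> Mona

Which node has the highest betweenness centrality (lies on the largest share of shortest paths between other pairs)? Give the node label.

Uma

Unnormalized betweenness of each node: Bob:7/2, Dmitri:65/6, Jamal:26/3, Mei:3/2, Mona:20/3, Pia:22/3, Rosa:7/3, Sven:23/6, Uma:37/3, Veda:23/6, Ximena:73/6.
Uma has the largest value, 37/3, making it the main broker — the node through which the most shortest paths run.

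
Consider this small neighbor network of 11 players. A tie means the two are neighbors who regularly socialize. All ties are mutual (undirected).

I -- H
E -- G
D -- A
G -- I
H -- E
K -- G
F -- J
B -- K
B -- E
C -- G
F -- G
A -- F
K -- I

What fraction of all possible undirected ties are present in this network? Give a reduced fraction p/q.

There are 13 edges and 11 nodes, so the maximum possible is C(11,2) = 55.
Density = 13/55.

13/55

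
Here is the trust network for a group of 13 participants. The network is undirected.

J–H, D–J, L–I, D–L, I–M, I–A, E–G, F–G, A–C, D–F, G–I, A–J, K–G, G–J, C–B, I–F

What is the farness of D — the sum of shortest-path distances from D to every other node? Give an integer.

27

Distances from D: A:2, B:4, C:3, E:3, F:1, G:2, H:2, I:2, J:1, K:3, L:1, M:3.
Sum = 2 + 4 + 3 + 3 + 1 + 2 + 2 + 2 + 1 + 3 + 1 + 3 = 27.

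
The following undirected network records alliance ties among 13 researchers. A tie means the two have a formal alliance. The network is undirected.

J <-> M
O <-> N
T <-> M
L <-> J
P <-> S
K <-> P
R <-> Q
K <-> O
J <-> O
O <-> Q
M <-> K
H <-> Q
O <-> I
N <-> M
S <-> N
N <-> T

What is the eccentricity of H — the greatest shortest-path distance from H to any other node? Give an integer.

Distances from H: I:3, J:3, K:3, L:4, M:4, N:3, O:2, P:4, Q:1, R:2, S:4, T:4.
The largest is 4 (to L, M, P, S, and T), so the eccentricity of H is 4.

4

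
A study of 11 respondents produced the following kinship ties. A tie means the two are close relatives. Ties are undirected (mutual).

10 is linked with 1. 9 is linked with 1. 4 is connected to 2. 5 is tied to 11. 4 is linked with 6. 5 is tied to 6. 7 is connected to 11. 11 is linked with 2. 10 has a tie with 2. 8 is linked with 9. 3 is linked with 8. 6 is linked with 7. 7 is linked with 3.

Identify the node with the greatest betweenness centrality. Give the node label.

Unnormalized betweenness of each node: 1:35/6, 2:77/6, 3:55/6, 4:3, 5:1/2, 6:35/6, 7:38/3, 8:37/6, 9:9/2, 10:53/6, 11:29/3.
2 has the largest value, 77/6, making it the main broker — the node through which the most shortest paths run.

2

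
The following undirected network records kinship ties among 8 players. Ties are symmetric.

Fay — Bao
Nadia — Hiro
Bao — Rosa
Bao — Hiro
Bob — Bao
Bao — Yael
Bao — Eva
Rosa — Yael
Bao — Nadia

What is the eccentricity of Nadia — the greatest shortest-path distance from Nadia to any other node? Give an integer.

Distances from Nadia: Bao:1, Bob:2, Eva:2, Fay:2, Hiro:1, Rosa:2, Yael:2.
The largest is 2 (to Fay, Bob, Rosa, Eva, and Yael), so the eccentricity of Nadia is 2.

2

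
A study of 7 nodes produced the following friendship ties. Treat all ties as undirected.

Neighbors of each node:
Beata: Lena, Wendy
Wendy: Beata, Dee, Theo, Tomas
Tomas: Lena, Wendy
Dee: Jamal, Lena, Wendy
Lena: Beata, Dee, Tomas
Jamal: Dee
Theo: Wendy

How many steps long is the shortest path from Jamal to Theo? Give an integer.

3

One shortest route is Jamal – Dee – Wendy – Theo, which uses 3 edges, and at distance 2 from Jamal we only reach {Lena, Wendy}, which does not include Theo. So d(Jamal,Theo) = 3.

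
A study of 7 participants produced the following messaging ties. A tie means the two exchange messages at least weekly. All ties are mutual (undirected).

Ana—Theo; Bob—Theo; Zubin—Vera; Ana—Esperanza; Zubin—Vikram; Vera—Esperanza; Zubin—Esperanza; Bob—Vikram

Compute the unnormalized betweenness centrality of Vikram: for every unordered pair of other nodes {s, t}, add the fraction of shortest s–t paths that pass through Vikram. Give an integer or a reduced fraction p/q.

Pairs whose geodesics pass through Vikram — Zubin–Theo: 1/2; Zubin–Bob: 1; Vera–Bob: 1; Esperanza–Bob: 1/2.
All other pairs contribute 0.
Summing the contributions gives betweenness(Vikram) = 3.

3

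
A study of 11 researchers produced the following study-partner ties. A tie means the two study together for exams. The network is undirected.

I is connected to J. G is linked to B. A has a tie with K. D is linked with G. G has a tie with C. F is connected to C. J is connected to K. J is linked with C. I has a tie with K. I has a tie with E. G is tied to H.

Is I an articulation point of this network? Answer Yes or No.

Yes

Removing I leaves {A, B, C, D, F, G, H, J, and K} with no path to {E}, so the network splits into 2 components. I is a cut vertex.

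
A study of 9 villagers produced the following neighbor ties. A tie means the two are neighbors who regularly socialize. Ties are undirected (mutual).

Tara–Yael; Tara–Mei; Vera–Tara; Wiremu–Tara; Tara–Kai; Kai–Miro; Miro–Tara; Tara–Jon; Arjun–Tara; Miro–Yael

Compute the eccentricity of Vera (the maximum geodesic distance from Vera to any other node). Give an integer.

Distances from Vera: Arjun:2, Jon:2, Kai:2, Mei:2, Miro:2, Tara:1, Wiremu:2, Yael:2.
The largest is 2 (to Wiremu, Mei, Yael, Arjun, Miro, Kai, and Jon), so the eccentricity of Vera is 2.

2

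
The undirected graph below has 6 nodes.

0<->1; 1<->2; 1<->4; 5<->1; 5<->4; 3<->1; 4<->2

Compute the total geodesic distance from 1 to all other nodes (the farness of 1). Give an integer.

Distances from 1: 0:1, 2:1, 3:1, 4:1, 5:1.
Sum = 1 + 1 + 1 + 1 + 1 = 5.

5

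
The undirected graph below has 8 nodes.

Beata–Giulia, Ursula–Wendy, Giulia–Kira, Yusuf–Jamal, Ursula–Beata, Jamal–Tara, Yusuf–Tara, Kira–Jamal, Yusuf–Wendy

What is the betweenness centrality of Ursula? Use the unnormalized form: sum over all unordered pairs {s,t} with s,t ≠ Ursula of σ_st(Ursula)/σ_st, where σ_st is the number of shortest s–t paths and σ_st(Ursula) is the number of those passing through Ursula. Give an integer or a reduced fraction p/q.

Pairs whose geodesics pass through Ursula — Beata–Wendy: 1; Beata–Yusuf: 1; Beata–Tara: 1/2; Wendy–Giulia: 1.
All other pairs contribute 0.
Summing the contributions gives betweenness(Ursula) = 7/2.

7/2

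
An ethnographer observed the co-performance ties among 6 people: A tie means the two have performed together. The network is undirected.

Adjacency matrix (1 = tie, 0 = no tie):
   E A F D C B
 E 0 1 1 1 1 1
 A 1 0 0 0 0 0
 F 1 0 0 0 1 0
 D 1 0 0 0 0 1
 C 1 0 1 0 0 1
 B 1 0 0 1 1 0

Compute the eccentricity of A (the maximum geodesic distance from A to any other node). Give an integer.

Distances from A: B:2, C:2, D:2, E:1, F:2.
The largest is 2 (to F, D, C, and B), so the eccentricity of A is 2.

2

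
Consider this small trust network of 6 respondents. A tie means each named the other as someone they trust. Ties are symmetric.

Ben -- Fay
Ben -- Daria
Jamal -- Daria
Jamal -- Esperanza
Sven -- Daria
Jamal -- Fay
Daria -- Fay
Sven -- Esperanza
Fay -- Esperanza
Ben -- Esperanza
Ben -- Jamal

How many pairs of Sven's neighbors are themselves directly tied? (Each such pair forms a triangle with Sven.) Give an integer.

Sven's neighbors are Daria and Esperanza, but none of them are tied to each other, so no triangle contains Sven.

0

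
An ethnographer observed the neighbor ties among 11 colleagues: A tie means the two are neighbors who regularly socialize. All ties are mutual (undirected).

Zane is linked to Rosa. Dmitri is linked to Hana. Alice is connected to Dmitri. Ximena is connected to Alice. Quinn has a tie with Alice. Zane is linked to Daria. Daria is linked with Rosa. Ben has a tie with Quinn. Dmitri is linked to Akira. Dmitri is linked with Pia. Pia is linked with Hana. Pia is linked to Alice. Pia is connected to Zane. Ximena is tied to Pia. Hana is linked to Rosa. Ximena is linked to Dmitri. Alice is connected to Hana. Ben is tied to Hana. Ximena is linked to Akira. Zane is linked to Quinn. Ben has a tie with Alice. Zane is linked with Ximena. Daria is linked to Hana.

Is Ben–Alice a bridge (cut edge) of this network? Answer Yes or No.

No

Even without that edge, Ben still reaches Alice via Ben – Quinn – Alice, so the network stays connected. Not a bridge.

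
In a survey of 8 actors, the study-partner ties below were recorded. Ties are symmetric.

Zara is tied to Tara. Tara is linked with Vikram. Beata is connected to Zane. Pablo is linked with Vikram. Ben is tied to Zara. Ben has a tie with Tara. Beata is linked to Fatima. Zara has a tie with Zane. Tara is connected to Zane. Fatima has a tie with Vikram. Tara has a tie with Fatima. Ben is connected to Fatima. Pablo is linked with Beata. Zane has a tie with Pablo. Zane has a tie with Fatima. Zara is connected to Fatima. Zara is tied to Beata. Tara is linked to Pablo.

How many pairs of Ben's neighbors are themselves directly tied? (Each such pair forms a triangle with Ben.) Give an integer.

Ben's neighbors: Fatima, Tara, and Zara.
Neighbor pairs that are themselves tied: Ben–Fatima–Tara; Ben–Fatima–Zara; Ben–Tara–Zara. Each forms one triangle with Ben, for 3 in total.

3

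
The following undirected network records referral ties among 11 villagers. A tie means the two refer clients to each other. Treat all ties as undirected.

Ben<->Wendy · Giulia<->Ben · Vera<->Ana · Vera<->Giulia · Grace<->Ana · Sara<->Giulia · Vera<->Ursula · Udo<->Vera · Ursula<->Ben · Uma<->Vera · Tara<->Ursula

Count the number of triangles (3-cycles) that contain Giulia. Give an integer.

Giulia's neighbors are Ben, Sara, and Vera, but none of them are tied to each other, so no triangle contains Giulia.

0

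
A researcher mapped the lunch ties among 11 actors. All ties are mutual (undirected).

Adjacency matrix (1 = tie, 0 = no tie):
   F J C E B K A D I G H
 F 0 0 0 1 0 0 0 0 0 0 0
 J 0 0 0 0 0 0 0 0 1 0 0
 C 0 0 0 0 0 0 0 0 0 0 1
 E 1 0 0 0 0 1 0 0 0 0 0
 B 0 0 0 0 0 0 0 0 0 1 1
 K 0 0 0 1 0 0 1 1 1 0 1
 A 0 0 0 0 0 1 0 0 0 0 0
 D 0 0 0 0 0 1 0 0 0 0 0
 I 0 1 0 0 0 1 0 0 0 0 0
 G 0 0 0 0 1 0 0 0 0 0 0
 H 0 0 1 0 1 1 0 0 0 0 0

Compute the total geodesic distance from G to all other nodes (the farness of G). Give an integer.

Distances from G: A:4, B:1, C:3, D:4, E:4, F:5, H:2, I:4, J:5, K:3.
Sum = 4 + 1 + 3 + 4 + 4 + 5 + 2 + 4 + 5 + 3 = 35.

35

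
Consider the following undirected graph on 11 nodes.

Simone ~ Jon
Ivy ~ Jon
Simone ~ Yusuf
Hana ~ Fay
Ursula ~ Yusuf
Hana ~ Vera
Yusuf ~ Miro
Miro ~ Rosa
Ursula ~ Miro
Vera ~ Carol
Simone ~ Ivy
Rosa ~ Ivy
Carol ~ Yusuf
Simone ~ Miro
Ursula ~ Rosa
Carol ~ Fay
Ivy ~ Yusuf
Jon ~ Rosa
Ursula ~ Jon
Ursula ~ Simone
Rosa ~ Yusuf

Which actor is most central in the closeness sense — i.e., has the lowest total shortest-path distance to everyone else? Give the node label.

Yusuf

Farness (sum of distances to all others) for each node — Carol:18, Fay:25, Hana:32, Ivy:20, Jon:24, Miro:20, Rosa:19, Simone:19, Ursula:19, Vera:25, Yusuf:15.
The smallest farness is 15, for Yusuf, so Yusuf has the highest closeness.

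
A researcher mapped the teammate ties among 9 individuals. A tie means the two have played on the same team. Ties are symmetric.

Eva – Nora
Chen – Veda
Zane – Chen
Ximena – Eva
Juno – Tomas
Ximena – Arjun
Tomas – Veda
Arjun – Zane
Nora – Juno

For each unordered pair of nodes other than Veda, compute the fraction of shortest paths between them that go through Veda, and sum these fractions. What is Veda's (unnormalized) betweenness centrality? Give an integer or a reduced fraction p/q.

6

Pairs whose geodesics pass through Veda — Nora–Chen: 1; Juno–Chen: 1; Juno–Zane: 1; Tomas–Chen: 1; Tomas–Zane: 1; Tomas–Arjun: 1.
All other pairs contribute 0.
Summing the contributions gives betweenness(Veda) = 6.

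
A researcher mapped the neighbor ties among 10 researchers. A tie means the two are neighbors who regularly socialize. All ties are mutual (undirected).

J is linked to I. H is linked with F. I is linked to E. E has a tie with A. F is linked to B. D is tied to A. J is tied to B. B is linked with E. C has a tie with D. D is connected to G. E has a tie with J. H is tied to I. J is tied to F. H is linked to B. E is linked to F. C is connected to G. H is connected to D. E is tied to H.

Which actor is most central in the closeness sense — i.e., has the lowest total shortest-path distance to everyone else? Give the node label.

Farness (sum of distances to all others) for each node — A:16, B:16, C:22, D:15, E:14, F:16, G:22, H:13, I:17, J:19.
The smallest farness is 13, for H, so H has the highest closeness.

H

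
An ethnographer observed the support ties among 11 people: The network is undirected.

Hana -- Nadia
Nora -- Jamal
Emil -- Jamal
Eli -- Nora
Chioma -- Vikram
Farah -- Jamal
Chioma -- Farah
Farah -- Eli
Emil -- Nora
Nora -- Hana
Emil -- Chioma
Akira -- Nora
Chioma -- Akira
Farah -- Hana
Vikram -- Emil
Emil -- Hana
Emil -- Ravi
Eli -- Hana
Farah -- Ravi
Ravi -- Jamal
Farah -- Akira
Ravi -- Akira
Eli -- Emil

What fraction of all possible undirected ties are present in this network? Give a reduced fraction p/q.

23/55

There are 23 edges and 11 nodes, so the maximum possible is C(11,2) = 55.
Density = 23/55.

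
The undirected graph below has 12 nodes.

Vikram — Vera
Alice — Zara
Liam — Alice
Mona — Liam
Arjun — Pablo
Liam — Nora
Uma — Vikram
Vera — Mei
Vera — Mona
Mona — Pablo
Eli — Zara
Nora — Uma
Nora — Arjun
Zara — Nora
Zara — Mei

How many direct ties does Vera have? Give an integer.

Vera is directly tied to Mei, Mona, and Vikram. That is 3 neighbors, so the degree of Vera is 3.

3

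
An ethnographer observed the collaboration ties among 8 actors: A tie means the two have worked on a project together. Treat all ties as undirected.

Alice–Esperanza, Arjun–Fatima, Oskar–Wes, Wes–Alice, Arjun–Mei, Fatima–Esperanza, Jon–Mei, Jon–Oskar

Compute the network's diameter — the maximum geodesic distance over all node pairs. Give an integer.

Eccentricity of each node (its greatest distance to any other): Alice:4, Arjun:4, Esperanza:4, Fatima:4, Jon:4, Mei:4, Oskar:4, Wes:4.
The maximum eccentricity is 4, realized for instance by the pair Jon–Esperanza via Jon – Mei – Arjun – Fatima – Esperanza. So the diameter is 4.

4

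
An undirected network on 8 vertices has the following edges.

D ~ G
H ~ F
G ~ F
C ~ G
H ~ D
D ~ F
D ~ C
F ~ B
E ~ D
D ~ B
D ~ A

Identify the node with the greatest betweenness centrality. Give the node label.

Unnormalized betweenness of each node: A:0, B:0, C:0, D:15, E:0, F:3/2, G:1/2, H:0.
D has the largest value, 15, making it the main broker — the node through which the most shortest paths run.

D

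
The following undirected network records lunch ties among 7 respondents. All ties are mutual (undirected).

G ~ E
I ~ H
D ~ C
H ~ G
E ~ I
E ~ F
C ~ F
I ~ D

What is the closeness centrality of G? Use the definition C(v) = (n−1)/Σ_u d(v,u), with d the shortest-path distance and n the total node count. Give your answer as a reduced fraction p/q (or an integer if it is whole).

Distances from G: C:3, D:3, E:1, F:2, H:1, I:2. Sum = 12.
n = 7, so closeness = 6/12 = 1/2.

1/2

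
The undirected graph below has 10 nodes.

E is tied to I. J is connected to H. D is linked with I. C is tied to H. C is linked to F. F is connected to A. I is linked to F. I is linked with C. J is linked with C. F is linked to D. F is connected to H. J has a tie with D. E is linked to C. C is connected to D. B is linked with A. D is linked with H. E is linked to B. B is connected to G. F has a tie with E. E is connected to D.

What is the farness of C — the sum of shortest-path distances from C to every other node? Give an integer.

Distances from C: A:2, B:2, D:1, E:1, F:1, G:3, H:1, I:1, J:1.
Sum = 2 + 2 + 1 + 1 + 1 + 3 + 1 + 1 + 1 = 13.

13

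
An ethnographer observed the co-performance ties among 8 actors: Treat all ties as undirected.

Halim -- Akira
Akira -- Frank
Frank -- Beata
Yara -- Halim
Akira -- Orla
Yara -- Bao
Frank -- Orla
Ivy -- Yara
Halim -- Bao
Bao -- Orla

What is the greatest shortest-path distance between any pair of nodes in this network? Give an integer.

Eccentricity of each node (its greatest distance to any other): Akira:3, Bao:3, Beata:5, Frank:4, Halim:3, Ivy:5, Orla:3, Yara:4.
The maximum eccentricity is 5, realized for instance by the pair Beata–Ivy via Beata – Frank – Akira – Halim – Yara – Ivy. So the diameter is 5.

5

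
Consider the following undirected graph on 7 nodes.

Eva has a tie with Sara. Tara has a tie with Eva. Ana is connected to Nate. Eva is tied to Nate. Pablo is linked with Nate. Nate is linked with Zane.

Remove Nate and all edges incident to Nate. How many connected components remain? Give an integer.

Without Nate, the remaining ties split the others into: {Eva, Sara, Tara}; {Pablo}; {Ana}; {Zane}.
That's 4 separate components.

4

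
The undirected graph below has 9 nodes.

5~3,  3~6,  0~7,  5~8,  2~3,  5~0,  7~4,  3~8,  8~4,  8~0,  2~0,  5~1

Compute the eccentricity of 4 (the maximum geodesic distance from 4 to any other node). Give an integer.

3

Distances from 4: 0:2, 1:3, 2:3, 3:2, 5:2, 6:3, 7:1, 8:1.
The largest is 3 (to 2, 6, and 1), so the eccentricity of 4 is 3.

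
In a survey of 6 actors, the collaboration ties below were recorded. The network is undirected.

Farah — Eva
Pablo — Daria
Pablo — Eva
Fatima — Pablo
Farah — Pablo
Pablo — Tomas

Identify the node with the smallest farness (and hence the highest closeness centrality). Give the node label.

Pablo

Farness (sum of distances to all others) for each node — Daria:9, Eva:8, Farah:8, Fatima:9, Pablo:5, Tomas:9.
The smallest farness is 5, for Pablo, so Pablo has the highest closeness.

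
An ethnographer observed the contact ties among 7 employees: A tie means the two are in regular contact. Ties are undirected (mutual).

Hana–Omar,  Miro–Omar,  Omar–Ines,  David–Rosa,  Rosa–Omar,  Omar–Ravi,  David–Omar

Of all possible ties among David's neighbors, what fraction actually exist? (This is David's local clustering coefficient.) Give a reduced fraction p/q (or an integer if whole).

David's neighbors: Omar and Rosa (k = 2).
Possible neighbor pairs: C(2,2) = 1. Edges among them: Omar–Rosa → e = 1.
Clustering(David) = 1/1.

1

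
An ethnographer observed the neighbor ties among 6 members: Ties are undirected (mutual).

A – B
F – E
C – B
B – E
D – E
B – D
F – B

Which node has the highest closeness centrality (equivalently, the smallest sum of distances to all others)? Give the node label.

B

Farness (sum of distances to all others) for each node — A:9, B:5, C:9, D:8, E:7, F:8.
The smallest farness is 5, for B, so B has the highest closeness.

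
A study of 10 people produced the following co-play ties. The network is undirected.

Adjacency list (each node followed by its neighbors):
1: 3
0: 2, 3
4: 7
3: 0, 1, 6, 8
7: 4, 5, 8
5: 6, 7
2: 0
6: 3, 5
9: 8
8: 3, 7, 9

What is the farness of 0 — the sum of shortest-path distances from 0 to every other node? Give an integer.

21

Distances from 0: 1:2, 2:1, 3:1, 4:4, 5:3, 6:2, 7:3, 8:2, 9:3.
Sum = 2 + 1 + 1 + 4 + 3 + 2 + 3 + 2 + 3 = 21.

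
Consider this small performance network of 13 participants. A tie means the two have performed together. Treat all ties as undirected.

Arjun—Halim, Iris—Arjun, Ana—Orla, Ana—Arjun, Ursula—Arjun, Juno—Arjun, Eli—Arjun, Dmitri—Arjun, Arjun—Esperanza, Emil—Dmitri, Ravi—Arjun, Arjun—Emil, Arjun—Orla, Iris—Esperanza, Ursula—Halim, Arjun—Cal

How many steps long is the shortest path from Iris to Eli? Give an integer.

One shortest route is Iris – Arjun – Eli, which uses 2 edges, and Iris and Eli are not directly tied, so nothing shorter exists. So d(Iris,Eli) = 2.

2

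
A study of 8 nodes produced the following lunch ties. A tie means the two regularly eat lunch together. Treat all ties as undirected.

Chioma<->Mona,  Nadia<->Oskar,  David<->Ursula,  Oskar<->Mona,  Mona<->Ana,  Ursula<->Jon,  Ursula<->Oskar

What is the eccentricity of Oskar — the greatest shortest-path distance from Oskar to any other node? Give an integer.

Distances from Oskar: Ana:2, Chioma:2, David:2, Jon:2, Mona:1, Nadia:1, Ursula:1.
The largest is 2 (to David, Jon, Ana, and Chioma), so the eccentricity of Oskar is 2.

2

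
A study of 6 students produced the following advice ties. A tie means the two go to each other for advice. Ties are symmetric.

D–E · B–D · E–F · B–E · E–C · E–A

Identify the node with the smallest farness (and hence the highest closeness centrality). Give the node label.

Farness (sum of distances to all others) for each node — A:9, B:8, C:9, D:8, E:5, F:9.
The smallest farness is 5, for E, so E has the highest closeness.

E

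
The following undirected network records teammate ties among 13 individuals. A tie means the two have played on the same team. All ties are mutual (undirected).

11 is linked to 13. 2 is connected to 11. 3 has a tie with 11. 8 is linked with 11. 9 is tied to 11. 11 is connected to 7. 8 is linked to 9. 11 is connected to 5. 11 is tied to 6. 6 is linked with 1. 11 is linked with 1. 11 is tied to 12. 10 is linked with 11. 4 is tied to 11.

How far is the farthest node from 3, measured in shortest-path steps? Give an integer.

2

Distances from 3: 1:2, 2:2, 4:2, 5:2, 6:2, 7:2, 8:2, 9:2, 10:2, 11:1, 12:2, 13:2.
The largest is 2 (to 13, 2, 10, 4, 8, 9, 6, 12, 5, 1, and 7), so the eccentricity of 3 is 2.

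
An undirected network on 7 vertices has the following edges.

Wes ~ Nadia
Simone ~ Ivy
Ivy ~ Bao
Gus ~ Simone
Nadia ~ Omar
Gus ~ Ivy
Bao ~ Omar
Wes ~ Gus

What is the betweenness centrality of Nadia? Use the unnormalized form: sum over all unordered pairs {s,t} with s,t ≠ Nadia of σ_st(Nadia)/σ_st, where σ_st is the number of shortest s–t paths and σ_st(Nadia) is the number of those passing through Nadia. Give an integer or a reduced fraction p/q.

Pairs whose geodesics pass through Nadia — Gus–Omar: 1/2; Wes–Omar: 1; Wes–Bao: 1/2.
All other pairs contribute 0.
Summing the contributions gives betweenness(Nadia) = 2.

2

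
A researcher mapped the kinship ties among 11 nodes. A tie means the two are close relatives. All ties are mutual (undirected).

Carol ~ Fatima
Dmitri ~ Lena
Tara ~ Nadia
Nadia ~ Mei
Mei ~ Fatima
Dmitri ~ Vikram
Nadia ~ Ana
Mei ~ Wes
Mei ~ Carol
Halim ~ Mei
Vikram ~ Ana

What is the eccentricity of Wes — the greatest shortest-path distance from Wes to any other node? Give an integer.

6

Distances from Wes: Ana:3, Carol:2, Dmitri:5, Fatima:2, Halim:2, Lena:6, Mei:1, Nadia:2, Tara:3, Vikram:4.
The largest is 6 (to Lena), so the eccentricity of Wes is 6.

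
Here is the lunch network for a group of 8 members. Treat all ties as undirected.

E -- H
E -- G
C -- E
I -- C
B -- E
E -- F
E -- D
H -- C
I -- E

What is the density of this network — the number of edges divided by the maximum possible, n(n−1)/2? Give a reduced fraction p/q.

9/28

There are 9 edges and 8 nodes, so the maximum possible is C(8,2) = 28.
Density = 9/28.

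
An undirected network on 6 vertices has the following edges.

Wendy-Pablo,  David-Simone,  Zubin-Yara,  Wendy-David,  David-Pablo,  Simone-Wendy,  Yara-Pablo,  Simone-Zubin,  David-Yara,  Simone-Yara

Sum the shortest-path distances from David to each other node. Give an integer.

Distances from David: Pablo:1, Simone:1, Wendy:1, Yara:1, Zubin:2.
Sum = 1 + 1 + 1 + 1 + 2 = 6.

6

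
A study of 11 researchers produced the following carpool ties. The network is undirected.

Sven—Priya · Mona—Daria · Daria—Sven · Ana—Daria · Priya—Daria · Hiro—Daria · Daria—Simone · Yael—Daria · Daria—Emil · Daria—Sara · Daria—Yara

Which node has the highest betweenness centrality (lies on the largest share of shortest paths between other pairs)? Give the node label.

Daria

Unnormalized betweenness of each node: Ana:0, Daria:44, Emil:0, Hiro:0, Mona:0, Priya:0, Sara:0, Simone:0, Sven:0, Yael:0, Yara:0.
Daria has the largest value, 44, making it the main broker — the node through which the most shortest paths run.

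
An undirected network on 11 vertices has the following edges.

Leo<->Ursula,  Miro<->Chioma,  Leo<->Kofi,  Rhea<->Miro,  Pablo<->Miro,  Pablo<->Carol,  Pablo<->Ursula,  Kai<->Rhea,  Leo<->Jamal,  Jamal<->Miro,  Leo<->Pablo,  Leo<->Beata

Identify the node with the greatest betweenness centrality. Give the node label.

Miro

Unnormalized betweenness of each node: Beata:0, Carol:0, Chioma:0, Jamal:6, Kai:0, Kofi:0, Leo:19, Miro:24, Pablo:19, Rhea:9, Ursula:0.
Miro has the largest value, 24, making it the main broker — the node through which the most shortest paths run.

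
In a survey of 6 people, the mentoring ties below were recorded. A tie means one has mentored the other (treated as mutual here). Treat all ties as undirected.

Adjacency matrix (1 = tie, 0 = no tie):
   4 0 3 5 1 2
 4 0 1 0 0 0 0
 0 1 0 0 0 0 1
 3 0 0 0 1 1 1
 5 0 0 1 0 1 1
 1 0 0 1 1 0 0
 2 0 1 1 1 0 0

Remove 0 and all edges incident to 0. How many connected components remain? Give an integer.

2

Without 0, the remaining ties split the others into: {4}; {1, 2, 3, 5}.
That's 2 separate components.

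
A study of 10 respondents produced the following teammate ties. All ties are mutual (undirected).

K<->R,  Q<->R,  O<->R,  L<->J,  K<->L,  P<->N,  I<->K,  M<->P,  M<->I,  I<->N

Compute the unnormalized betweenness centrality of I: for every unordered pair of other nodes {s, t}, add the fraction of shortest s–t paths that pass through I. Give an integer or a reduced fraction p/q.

Pairs whose geodesics pass through I — R–M: 1; R–P: 2/2; R–N: 1; J–M: 1; J–P: 2/2; J–N: 1; M–K: 1; M–L: 1; M–O: 1; M–Q: 1; M–N: 1/2; P–K: 2/2; P–L: 2/2; P–O: 2/2 … (+5 more pairs).
All other pairs contribute 0.
Summing the contributions gives betweenness(I) = 37/2.

37/2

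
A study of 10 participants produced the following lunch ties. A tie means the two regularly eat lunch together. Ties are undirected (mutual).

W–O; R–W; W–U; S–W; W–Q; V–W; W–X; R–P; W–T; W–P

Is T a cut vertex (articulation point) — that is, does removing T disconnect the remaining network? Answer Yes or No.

No

Even without T, every remaining node can still reach every other (the residual graph is connected), so T is not a cut vertex.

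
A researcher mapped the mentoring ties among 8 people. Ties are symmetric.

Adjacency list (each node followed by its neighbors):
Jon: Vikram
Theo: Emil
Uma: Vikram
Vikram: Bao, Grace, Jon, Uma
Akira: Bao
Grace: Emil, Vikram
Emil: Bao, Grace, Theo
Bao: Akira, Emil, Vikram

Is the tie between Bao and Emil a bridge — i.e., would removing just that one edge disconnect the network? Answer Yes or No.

No

Even without that edge, Bao still reaches Emil via Bao – Vikram – Grace – Emil, so the network stays connected. Not a bridge.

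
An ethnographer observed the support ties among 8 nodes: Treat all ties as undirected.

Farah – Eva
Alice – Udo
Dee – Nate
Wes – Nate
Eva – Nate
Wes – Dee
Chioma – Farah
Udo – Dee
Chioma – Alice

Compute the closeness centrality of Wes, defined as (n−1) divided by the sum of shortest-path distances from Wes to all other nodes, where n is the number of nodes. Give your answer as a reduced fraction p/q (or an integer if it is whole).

7/16

Distances from Wes: Alice:3, Chioma:4, Dee:1, Eva:2, Farah:3, Nate:1, Udo:2. Sum = 16.
n = 8, so closeness = 7/16.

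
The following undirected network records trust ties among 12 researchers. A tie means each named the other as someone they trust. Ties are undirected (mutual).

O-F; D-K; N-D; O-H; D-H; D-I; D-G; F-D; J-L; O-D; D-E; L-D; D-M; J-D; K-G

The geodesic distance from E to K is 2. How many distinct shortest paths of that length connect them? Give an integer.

The shortest distance is 2, and the only length-2 path is E–D–K. So there is exactly 1 shortest path.

1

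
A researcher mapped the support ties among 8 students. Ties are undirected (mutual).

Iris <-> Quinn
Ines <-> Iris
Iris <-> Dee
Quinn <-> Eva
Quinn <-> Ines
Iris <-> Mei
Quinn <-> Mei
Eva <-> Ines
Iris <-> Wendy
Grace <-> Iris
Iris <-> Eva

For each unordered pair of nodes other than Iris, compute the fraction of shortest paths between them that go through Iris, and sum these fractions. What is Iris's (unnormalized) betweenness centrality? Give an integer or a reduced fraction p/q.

Pairs whose geodesics pass through Iris — Mei–Wendy: 1; Mei–Dee: 1; Mei–Grace: 1; Mei–Eva: 1/2; Mei–Ines: 1/2; Wendy–Dee: 1; Wendy–Grace: 1; Wendy–Quinn: 1; Wendy–Eva: 1; Wendy–Ines: 1; Dee–Grace: 1; Dee–Quinn: 1; Dee–Eva: 1; Dee–Ines: 1 … (+3 more pairs).
All other pairs contribute 0.
Summing the contributions gives betweenness(Iris) = 16.

16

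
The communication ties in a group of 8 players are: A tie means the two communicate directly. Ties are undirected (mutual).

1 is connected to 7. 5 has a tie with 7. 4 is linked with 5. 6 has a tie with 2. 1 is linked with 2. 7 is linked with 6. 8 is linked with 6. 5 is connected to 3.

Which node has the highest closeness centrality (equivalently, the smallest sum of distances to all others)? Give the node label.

7

Farness (sum of distances to all others) for each node — 1:15, 2:17, 3:19, 4:19, 5:13, 6:13, 7:11, 8:19.
The smallest farness is 11, for 7, so 7 has the highest closeness.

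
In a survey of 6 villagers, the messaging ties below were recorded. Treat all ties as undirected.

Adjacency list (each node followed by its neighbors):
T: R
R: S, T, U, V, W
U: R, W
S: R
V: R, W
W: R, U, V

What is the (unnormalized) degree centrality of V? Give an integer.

2

V is directly tied to R and W. That is 2 neighbors, so the degree of V is 2.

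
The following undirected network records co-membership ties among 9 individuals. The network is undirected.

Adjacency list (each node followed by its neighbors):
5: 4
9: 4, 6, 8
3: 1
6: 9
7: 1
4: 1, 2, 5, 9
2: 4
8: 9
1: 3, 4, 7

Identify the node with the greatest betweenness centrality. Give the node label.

4

Unnormalized betweenness of each node: 1:13, 2:0, 3:0, 4:22, 5:0, 6:0, 7:0, 8:0, 9:13.
4 has the largest value, 22, making it the main broker — the node through which the most shortest paths run.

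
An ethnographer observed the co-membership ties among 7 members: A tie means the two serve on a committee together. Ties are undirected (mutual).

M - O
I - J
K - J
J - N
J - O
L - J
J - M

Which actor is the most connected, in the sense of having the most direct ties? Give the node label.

Degrees — I:1, J:6, K:1, L:1, M:2, N:1, O:2.
The maximum is 6, attained only by J.

J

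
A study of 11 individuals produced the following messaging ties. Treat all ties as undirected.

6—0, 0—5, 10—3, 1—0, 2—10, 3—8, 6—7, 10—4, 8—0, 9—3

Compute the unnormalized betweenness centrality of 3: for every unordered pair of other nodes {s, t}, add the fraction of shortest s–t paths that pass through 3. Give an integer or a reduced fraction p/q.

Pairs whose geodesics pass through 3 — 10–7: 1; 10–6: 1; 10–0: 1; 10–8: 1; 10–9: 1; 10–5: 1; 10–1: 1; 7–4: 1; 7–2: 1; 7–9: 1; 6–4: 1; 6–2: 1; 6–9: 1; 4–0: 1 … (+13 more pairs).
All other pairs contribute 0.
Summing the contributions gives betweenness(3) = 27.

27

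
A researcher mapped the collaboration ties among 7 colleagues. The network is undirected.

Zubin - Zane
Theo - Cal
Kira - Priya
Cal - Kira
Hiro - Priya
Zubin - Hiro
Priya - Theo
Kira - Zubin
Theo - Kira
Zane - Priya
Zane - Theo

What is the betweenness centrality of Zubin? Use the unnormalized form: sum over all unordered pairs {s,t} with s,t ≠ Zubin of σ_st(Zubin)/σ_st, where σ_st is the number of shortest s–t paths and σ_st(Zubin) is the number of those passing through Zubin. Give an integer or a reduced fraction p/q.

Pairs whose geodesics pass through Zubin — Hiro–Zane: 1/2; Hiro–Cal: 1/3; Hiro–Kira: 1/2; Zane–Kira: 1/3.
All other pairs contribute 0.
Summing the contributions gives betweenness(Zubin) = 5/3.

5/3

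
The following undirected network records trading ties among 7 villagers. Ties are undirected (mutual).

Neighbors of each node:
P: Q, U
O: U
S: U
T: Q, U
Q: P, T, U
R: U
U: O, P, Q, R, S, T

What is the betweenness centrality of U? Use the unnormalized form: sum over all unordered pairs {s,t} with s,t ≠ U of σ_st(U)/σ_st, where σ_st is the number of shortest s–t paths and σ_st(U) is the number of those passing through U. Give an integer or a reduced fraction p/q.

25/2

Pairs whose geodesics pass through U — S–R: 1; S–O: 1; S–Q: 1; S–T: 1; S–P: 1; R–O: 1; R–Q: 1; R–T: 1; R–P: 1; O–Q: 1; O–T: 1; O–P: 1; T–P: 1/2.
All other pairs contribute 0.
Summing the contributions gives betweenness(U) = 25/2.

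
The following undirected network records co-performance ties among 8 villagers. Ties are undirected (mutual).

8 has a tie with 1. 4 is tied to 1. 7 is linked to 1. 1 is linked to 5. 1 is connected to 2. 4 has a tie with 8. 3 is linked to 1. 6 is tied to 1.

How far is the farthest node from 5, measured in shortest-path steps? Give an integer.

2

Distances from 5: 1:1, 2:2, 3:2, 4:2, 6:2, 7:2, 8:2.
The largest is 2 (to 3, 7, 6, 8, 4, and 2), so the eccentricity of 5 is 2.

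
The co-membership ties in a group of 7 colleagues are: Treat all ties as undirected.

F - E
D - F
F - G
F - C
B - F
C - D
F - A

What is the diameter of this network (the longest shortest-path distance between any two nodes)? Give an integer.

2

Eccentricity of each node (its greatest distance to any other): A:2, B:2, C:2, D:2, E:2, F:1, G:2.
The maximum eccentricity is 2, realized for instance by the pair C–G via C – F – G. So the diameter is 2.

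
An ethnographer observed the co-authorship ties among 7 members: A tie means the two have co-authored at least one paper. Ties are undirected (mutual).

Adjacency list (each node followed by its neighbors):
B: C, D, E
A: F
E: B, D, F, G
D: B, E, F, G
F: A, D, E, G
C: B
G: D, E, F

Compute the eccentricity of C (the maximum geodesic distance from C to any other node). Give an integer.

Distances from C: A:4, B:1, D:2, E:2, F:3, G:3.
The largest is 4 (to A), so the eccentricity of C is 4.

4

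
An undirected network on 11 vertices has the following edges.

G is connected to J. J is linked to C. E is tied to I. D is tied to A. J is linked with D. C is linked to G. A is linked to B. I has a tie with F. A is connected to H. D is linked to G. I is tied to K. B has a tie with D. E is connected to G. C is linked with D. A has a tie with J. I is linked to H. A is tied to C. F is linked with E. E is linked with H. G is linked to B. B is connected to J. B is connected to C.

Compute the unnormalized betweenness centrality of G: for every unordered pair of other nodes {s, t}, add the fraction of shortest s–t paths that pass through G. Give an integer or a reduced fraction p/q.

12

Pairs whose geodesics pass through G — E–D: 1; E–B: 1; E–C: 1; E–J: 1; F–D: 1; F–B: 1; F–C: 1; F–J: 1; K–D: 1/2; K–B: 1/2; K–C: 1/2; K–J: 1/2; I–D: 1/2; I–B: 1/2 … (+2 more pairs).
All other pairs contribute 0.
Summing the contributions gives betweenness(G) = 12.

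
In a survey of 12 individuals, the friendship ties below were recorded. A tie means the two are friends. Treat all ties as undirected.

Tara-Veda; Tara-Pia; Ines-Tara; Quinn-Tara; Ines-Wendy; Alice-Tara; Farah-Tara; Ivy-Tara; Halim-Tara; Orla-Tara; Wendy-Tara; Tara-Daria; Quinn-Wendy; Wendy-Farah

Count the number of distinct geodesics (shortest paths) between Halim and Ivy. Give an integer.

The shortest distance is 2, and the only length-2 path is Halim–Tara–Ivy. So there is exactly 1 shortest path.

1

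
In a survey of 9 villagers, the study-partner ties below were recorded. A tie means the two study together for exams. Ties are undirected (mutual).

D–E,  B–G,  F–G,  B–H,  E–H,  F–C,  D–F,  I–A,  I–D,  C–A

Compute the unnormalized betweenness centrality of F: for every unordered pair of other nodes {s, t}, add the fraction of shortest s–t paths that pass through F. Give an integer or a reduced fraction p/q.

Pairs whose geodesics pass through F — H–C: 2/2; E–C: 1; E–G: 1/2; D–C: 1; D–G: 1; D–B: 1/2; I–G: 1; I–B: 1/2; A–G: 1; A–B: 1; C–G: 1; C–B: 1.
All other pairs contribute 0.
Summing the contributions gives betweenness(F) = 21/2.

21/2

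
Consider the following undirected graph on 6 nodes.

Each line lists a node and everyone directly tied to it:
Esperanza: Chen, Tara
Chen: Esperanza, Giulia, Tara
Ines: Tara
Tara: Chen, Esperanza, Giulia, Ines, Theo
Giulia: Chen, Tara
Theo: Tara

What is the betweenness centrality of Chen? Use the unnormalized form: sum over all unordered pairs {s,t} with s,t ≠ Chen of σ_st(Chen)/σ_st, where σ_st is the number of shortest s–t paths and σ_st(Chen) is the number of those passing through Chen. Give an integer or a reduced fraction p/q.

1/2

Pairs whose geodesics pass through Chen — Esperanza–Giulia: 1/2.
All other pairs contribute 0.
Summing the contributions gives betweenness(Chen) = 1/2.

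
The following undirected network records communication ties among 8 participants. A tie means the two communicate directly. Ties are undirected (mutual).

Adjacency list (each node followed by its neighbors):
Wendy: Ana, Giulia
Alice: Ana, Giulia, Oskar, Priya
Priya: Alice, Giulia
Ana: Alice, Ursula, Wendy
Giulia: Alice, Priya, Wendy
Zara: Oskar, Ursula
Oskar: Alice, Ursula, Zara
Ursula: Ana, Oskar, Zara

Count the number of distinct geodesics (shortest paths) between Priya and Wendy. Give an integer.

1

The shortest distance is 2, and the only length-2 path is Priya–Giulia–Wendy. So there is exactly 1 shortest path.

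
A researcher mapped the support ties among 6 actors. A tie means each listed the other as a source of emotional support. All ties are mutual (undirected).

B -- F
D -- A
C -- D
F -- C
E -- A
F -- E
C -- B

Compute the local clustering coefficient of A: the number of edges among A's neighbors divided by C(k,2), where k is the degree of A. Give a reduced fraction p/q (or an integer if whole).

0

A's neighbors: D and E (k = 2).
Possible neighbor pairs: C(2,2) = 1. Edges among them: none → e = 0.
Clustering(A) = 0/1.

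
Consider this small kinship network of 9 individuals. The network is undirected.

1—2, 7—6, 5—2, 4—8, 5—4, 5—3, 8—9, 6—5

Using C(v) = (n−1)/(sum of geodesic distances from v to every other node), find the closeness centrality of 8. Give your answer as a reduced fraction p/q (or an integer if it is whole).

Distances from 8: 1:4, 2:3, 3:3, 4:1, 5:2, 6:3, 7:4, 9:1. Sum = 21.
n = 9, so closeness = 8/21.

8/21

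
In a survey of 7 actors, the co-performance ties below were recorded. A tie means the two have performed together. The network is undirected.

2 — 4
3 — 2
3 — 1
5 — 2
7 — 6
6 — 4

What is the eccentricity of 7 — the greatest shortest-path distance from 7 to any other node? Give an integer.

Distances from 7: 1:5, 2:3, 3:4, 4:2, 5:4, 6:1.
The largest is 5 (to 1), so the eccentricity of 7 is 5.

5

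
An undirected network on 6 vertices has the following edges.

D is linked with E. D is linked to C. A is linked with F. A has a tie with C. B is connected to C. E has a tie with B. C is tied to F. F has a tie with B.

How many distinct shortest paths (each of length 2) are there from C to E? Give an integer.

The shortest distance is 2. The length-2 paths are: C–B–E; C–D–E.
That gives 2 distinct shortest paths.

2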